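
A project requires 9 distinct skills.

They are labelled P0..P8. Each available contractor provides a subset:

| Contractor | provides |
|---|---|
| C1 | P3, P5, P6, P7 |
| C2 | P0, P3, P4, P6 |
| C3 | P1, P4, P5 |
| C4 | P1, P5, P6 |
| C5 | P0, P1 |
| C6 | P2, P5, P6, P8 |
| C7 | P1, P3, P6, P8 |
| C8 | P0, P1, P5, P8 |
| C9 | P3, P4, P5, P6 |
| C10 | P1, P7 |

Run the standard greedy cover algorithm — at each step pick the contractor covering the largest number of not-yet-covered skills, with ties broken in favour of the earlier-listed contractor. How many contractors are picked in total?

Greedy: pick C1 (covers 4 new) → pick C8 (covers 3 new) → pick C2 (covers 1 new) → pick C6 (covers 1 new). Total picks: 4.
(The true minimum cover uses only 3 contractors, so greedy is not optimal here.)

4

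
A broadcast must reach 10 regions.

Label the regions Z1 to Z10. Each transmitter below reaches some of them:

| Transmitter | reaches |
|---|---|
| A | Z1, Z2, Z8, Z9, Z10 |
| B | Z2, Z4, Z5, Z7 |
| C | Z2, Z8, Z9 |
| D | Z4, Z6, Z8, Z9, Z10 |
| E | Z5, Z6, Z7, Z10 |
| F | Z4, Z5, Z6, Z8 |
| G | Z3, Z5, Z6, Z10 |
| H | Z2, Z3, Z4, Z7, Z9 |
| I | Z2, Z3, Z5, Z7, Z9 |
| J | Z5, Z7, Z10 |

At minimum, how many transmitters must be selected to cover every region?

Take {A, B, G}. Their union is {Z1, Z2, Z3, Z4, Z5, Z6, Z7, Z8, Z9, Z10}, which is all 10 regions.
Only A contains Z1, so A is forced; the remaining 5 regions need at least 2 more transmitters (each remaining transmitter adds at most 3) — so at least 3 transmitters are needed, and 3 is optimal.

3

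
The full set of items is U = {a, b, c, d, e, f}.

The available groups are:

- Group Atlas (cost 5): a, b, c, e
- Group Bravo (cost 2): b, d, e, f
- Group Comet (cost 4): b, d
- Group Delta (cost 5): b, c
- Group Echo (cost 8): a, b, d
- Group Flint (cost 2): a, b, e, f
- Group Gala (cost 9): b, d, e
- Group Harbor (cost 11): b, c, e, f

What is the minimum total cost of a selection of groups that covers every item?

Atlas, Bravo together cover every item (Atlas ∪ Bravo = {a, b, c, d, e, f}); total cost 5 + 2 = 7.
The greedy pick Bravo, Flint, Atlas costs 9; no covering selection beats 7.

7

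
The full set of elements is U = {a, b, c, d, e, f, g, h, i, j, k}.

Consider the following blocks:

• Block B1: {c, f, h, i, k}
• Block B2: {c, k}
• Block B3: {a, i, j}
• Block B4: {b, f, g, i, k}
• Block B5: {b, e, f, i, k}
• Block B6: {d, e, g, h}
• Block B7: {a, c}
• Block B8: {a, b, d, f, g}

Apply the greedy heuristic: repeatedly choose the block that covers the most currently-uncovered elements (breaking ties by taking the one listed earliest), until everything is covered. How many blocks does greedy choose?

Greedy: pick B1 (covers 5 new) → pick B8 (covers 4 new) → pick B3 (covers 1 new) → pick B5 (covers 1 new). Total picks: 4.

4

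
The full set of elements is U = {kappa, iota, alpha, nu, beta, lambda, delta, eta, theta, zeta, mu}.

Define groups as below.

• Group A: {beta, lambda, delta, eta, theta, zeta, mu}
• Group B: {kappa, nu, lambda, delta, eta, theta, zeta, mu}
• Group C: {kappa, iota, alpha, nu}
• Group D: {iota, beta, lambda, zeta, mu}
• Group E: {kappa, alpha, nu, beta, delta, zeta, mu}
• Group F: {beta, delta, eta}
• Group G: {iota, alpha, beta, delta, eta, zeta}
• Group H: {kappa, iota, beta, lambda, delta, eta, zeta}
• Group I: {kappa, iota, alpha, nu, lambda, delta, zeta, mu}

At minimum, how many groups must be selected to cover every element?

2

A and C cover everything between them: the union {kappa, iota, alpha, nu, beta, lambda, delta, eta, theta, zeta, mu} is all of U.
No single group has all 11 elements (the largest, B, has 8), so 2 is optimal.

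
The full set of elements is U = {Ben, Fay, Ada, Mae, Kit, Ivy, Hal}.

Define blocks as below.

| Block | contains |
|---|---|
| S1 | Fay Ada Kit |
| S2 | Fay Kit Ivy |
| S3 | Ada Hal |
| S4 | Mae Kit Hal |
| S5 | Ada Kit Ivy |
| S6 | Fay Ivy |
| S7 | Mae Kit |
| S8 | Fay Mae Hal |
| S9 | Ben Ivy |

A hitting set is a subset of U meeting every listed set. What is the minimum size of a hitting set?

3

Take H = {Kit, Ivy, Hal}. Each listed block contains at least one of these, so H is a hitting set of size 3.
The blocks S3, S6, S7 are pairwise disjoint, so any hitting set needs a separate element for each — at least 3. Hence 3 is optimal.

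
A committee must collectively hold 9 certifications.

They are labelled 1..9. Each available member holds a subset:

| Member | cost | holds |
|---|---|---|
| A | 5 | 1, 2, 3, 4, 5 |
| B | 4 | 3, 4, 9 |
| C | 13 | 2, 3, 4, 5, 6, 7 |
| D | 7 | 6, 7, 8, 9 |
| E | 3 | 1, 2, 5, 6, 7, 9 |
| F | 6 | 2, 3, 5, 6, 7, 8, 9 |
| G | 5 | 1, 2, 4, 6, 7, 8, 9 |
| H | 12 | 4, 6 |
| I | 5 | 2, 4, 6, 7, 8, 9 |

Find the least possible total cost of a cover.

A, G together cover every certification (A ∪ G = {1, 2, 3, 4, 5, 6, 7, 8, 9}); total cost 5 + 5 = 10.
The greedy pick E, B, G costs 12; no covering selection beats 10.

10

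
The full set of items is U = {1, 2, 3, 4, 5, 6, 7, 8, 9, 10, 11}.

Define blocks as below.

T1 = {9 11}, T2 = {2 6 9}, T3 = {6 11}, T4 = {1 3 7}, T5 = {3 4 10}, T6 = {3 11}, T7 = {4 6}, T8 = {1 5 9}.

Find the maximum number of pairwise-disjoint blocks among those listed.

3

T6, T7, T8 are pairwise disjoint (T6={3,11}; T7={4,6}; T8={1,5,9}).
Every remaining block overlaps one of these, and no 4 of the listed blocks are pairwise disjoint, so 3 is the maximum.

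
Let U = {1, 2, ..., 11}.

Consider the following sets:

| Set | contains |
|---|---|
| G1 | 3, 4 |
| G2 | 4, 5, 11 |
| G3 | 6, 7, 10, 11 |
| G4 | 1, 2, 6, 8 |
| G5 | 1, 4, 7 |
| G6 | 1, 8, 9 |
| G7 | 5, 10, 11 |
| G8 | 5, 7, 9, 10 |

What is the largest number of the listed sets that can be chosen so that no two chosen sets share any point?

3

G1, G4, G8 are pairwise disjoint (G1={3,4}; G4={1,2,6,8}; G8={5,7,9,10}).
Every remaining set overlaps one of these, and no 4 of the listed sets are pairwise disjoint, so 3 is the maximum.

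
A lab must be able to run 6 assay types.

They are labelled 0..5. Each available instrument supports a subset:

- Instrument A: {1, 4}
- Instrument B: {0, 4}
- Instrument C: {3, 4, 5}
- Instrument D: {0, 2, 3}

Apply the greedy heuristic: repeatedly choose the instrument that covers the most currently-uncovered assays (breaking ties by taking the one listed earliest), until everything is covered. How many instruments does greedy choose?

Greedy: pick C (covers 3 new) → pick D (covers 2 new) → pick A (covers 1 new). Total picks: 3.

3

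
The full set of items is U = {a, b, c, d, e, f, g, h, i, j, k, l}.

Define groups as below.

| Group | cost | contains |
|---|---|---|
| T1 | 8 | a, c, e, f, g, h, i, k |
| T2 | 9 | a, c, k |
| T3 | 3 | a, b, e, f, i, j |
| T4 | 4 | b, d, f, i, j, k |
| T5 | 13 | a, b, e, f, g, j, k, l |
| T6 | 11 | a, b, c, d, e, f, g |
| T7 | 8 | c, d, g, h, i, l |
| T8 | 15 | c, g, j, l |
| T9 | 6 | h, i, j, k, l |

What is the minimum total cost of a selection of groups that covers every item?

T3, T4, T7 together cover every item (T3 ∪ T4 ∪ T7 = {a, b, c, d, e, f, g, h, i, j, k, l}); total cost 3 + 4 + 8 = 15.
No covering selection has total cost below 15.

15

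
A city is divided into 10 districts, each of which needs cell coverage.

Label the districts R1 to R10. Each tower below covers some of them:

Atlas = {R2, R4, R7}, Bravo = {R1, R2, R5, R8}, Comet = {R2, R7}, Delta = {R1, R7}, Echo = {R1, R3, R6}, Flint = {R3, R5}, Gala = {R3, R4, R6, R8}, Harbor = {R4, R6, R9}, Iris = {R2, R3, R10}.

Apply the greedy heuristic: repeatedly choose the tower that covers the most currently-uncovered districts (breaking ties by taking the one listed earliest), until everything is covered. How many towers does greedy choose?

5

Greedy: pick Bravo (covers 4 new) → pick Gala (covers 3 new) → pick Atlas (covers 1 new) → pick Harbor (covers 1 new) → pick Iris (covers 1 new). Total picks: 5.
(The true minimum cover uses only 4 towers, so greedy is not optimal here.)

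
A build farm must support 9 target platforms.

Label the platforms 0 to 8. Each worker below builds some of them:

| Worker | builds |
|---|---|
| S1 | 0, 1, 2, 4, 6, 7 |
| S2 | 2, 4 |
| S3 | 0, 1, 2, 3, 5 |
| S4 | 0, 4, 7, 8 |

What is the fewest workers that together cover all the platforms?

S1 and S3 and S4 together: S1 ∪ S3 ∪ S4 = {0, 1, 2, 3, 4, 5, 6, 7, 8} — every platform is covered.
Only S3 contains 3, so S3 is forced; the remaining 4 platforms need at least 2 more workers (each remaining worker adds at most 3) — so at least 3 workers are needed, and 3 is optimal.

3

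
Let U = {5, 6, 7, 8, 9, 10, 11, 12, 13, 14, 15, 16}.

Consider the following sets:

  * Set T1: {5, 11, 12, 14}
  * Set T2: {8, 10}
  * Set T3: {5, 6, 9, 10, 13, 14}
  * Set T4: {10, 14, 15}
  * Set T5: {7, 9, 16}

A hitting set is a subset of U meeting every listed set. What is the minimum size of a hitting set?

H = {7, 10, 12} meets every set (each contains at least one member of H), and |H| = 3.
The sets T1, T2, T5 are pairwise disjoint, so any hitting set needs a separate element for each — at least 3. Hence 3 is optimal.

3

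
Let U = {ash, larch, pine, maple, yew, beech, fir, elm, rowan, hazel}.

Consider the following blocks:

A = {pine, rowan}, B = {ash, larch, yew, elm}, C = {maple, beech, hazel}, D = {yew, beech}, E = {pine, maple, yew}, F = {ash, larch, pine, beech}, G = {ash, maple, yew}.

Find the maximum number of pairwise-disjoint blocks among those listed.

A, B, C are pairwise disjoint (A={pine,rowan}; B={ash,larch,yew,elm}; C={maple,beech,hazel}).
Every remaining block overlaps one of these, and no 4 of the listed blocks are pairwise disjoint, so 3 is the maximum.

3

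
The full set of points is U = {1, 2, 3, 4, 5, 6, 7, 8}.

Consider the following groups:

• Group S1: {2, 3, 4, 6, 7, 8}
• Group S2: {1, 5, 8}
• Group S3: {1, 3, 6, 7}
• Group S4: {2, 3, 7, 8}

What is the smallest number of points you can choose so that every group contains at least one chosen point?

Take H = {5, 7}. Each listed group contains at least one of these, so H is a hitting set of size 2.
No single point lies in every group, so at least 2 are needed and 2 is optimal.

2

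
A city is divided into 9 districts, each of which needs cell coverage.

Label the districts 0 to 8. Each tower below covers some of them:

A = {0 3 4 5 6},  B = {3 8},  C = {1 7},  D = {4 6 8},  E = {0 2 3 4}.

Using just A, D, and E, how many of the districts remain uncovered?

Union of A, D, E = {0, 2, 3, 4, 5, 6, 8}.
Not covered: 1, 7 — 2 districts.

2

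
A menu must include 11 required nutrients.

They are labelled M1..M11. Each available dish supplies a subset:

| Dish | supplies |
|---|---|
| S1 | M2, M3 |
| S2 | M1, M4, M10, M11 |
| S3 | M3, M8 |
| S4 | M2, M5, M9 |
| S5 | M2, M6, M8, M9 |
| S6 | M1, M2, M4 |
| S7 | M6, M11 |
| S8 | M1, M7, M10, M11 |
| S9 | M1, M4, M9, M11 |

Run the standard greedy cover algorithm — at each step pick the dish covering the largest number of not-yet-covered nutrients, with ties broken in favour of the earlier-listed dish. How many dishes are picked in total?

Greedy: pick S2 (covers 4 new) → pick S5 (covers 4 new) → pick S1 (covers 1 new) → pick S4 (covers 1 new) → pick S8 (covers 1 new). Total picks: 5.

5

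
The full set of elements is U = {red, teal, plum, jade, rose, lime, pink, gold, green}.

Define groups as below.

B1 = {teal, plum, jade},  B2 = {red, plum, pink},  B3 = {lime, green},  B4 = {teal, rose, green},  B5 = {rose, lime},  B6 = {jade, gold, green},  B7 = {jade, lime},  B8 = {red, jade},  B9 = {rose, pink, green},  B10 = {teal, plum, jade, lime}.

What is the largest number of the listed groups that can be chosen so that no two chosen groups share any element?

B2, B4, B7 are pairwise disjoint (B2={red,plum,pink}; B4={teal,rose,green}; B7={jade,lime}).
Every remaining group overlaps one of these, and no 4 of the listed groups are pairwise disjoint, so 3 is the maximum.

3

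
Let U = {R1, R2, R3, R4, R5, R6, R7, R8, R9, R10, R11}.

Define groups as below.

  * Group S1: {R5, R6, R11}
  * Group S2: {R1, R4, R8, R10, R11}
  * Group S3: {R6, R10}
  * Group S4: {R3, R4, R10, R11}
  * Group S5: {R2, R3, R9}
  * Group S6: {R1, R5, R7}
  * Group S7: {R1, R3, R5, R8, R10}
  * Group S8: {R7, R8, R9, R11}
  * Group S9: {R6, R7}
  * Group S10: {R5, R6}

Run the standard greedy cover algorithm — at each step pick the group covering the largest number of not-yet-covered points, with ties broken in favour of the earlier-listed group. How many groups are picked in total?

Greedy: pick S2 (covers 5 new) → pick S5 (covers 3 new) → pick S1 (covers 2 new) → pick S6 (covers 1 new). Total picks: 4.

4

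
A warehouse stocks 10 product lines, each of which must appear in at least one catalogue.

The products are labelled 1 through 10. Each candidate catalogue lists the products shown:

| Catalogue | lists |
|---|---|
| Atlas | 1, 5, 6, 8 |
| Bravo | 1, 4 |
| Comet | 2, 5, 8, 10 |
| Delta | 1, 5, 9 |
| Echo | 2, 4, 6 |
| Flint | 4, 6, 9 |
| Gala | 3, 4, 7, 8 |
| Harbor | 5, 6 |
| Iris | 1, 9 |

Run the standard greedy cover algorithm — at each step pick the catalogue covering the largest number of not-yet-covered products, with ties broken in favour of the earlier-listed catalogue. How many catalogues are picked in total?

4

Greedy: pick Atlas (covers 4 new) → pick Gala (covers 3 new) → pick Comet (covers 2 new) → pick Delta (covers 1 new). Total picks: 4.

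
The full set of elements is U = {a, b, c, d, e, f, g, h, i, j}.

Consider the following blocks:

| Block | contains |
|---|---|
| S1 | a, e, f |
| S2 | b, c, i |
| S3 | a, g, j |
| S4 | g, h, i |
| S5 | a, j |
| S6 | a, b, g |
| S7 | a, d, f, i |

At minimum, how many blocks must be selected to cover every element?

S1 and S2 and S3 and S4 and S7 together: S1 ∪ S2 ∪ S3 ∪ S4 ∪ S7 = {a, b, c, d, e, f, g, h, i, j} — every element is covered.
No 4 of the 7 blocks cover everything (all 35 combinations miss at least one element), so 5 is optimal.

5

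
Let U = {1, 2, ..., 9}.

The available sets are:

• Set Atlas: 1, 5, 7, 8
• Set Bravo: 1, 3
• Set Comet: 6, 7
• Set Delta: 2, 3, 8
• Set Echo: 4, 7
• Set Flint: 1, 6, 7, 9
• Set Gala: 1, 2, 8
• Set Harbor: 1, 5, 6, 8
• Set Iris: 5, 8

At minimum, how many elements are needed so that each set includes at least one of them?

H = {3, 7, 8} meets every set (each contains at least one member of H), and |H| = 3.
The sets Bravo, Comet, Iris are pairwise disjoint, so any hitting set needs a separate element for each — at least 3. Hence 3 is optimal.

3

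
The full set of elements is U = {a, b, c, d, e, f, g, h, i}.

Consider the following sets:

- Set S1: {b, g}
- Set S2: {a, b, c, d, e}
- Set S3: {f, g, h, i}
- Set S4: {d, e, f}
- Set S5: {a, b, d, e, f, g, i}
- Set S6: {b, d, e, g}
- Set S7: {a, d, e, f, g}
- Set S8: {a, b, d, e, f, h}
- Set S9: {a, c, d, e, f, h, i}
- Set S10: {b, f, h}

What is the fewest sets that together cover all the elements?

2

S2 and S3 together: S2 ∪ S3 = {a, b, c, d, e, f, g, h, i} — every element is covered.
No single set has all 9 elements (the largest, S5, has 7), so 2 is optimal.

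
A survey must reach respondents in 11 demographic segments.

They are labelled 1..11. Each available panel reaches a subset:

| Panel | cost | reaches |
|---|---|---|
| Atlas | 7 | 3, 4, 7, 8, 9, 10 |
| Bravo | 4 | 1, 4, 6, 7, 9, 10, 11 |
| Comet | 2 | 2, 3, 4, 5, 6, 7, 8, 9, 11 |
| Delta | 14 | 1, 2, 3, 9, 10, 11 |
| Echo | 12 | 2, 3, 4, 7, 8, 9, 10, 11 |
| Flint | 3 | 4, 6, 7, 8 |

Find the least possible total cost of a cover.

Bravo, Comet together cover every segment (Bravo ∪ Comet = {1, 2, 3, 4, 5, 6, 7, 8, 9, 10, 11}); total cost 4 + 2 = 6.
No covering selection has total cost below 6.

6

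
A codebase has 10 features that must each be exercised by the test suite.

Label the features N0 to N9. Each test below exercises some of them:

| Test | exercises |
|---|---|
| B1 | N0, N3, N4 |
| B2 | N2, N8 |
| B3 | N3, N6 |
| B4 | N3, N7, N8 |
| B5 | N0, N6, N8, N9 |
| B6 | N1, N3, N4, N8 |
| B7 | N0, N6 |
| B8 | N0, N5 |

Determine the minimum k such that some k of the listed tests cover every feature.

Take {B2, B4, B5, B6, B8}. Their union is {N0, N1, N2, N3, N4, N5, N6, N7, N8, N9}, which is all 10 features.
No 4 of the 8 tests cover everything (all 70 combinations miss at least one feature), so 5 is optimal.

5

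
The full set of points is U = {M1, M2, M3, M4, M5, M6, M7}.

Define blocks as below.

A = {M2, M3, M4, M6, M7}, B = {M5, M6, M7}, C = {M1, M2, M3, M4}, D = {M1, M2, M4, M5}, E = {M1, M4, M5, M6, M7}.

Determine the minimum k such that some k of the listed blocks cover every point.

Take {C, E}. Their union is {M1, M2, M3, M4, M5, M6, M7}, which is all 7 points.
No single block has all 7 points (the largest, A, has 5), so 2 is optimal.

2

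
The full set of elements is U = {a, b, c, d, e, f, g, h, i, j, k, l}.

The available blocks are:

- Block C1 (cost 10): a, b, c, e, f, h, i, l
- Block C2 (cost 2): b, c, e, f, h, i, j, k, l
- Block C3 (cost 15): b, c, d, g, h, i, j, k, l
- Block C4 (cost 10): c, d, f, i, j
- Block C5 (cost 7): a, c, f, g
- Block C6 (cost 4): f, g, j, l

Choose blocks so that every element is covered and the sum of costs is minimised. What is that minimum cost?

19

C2, C4, C5 together cover every element (C2 ∪ C4 ∪ C5 = {a, b, c, d, e, f, g, h, i, j, k, l}); total cost 2 + 10 + 7 = 19.
No covering selection has total cost below 19.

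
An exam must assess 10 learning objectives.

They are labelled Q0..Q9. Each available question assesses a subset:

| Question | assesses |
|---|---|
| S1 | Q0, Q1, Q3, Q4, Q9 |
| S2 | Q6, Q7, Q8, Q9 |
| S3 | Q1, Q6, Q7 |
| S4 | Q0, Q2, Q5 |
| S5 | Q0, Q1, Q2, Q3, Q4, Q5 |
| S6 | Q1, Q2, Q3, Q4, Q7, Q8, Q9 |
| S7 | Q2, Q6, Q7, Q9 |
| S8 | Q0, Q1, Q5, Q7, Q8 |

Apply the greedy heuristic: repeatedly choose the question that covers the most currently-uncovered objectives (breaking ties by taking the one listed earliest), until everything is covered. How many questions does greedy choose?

3

Greedy: pick S6 (covers 7 new) → pick S4 (covers 2 new) → pick S2 (covers 1 new). Total picks: 3.
(The true minimum cover uses only 2 questions, so greedy is not optimal here.)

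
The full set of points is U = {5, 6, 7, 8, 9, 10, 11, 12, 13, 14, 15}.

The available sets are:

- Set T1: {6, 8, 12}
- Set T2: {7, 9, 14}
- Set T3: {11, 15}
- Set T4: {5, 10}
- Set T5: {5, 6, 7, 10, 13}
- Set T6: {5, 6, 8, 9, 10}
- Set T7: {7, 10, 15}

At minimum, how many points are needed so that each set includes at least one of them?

4

H = {5, 6, 7, 15} meets every set (each contains at least one member of H), and |H| = 4.
The sets T1, T2, T3, T4 are pairwise disjoint, so any hitting set needs a separate point for each — at least 4. Hence 4 is optimal.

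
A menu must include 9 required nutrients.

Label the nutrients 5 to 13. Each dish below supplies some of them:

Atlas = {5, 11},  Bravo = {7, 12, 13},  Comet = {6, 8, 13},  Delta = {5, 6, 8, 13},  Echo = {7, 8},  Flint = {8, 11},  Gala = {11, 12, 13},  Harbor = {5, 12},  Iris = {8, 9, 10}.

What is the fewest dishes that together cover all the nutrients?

Take {Bravo, Delta, Gala, Iris}. Their union is {5, 6, 7, 8, 9, 10, 11, 12, 13}, which is all 9 nutrients.
No 3 of the 9 dishes cover everything (all 84 combinations miss at least one nutrient), so 4 is optimal.

4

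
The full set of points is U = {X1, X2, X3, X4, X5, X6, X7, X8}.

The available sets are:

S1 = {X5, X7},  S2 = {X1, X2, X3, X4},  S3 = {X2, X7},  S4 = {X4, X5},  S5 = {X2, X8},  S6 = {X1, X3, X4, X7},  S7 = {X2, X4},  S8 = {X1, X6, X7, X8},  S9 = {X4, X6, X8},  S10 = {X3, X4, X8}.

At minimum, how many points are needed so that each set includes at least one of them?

Take H = {X2, X4, X7}. Each listed set contains at least one of these, so H is a hitting set of size 3.
No choice of 2 points meets every set, so 3 is the minimum.

3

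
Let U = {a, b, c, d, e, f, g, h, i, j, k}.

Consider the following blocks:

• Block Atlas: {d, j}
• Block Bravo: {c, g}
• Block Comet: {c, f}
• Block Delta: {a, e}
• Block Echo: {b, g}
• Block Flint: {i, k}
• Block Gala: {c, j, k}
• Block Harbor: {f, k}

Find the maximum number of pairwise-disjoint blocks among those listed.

5

Atlas, Comet, Delta, Echo, Flint are pairwise disjoint (Atlas={d,j}; Comet={c,f}; Delta={a,e}; Echo={b,g}; Flint={i,k}).
Every remaining block overlaps one of these, and no 6 of the listed blocks are pairwise disjoint, so 5 is the maximum.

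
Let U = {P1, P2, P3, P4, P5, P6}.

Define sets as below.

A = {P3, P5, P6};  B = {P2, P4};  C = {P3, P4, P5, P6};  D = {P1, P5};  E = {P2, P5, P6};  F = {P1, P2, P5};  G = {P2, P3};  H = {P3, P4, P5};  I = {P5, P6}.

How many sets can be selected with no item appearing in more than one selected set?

A, B are pairwise disjoint (A={P3,P5,P6}; B={P2,P4}).
Every remaining set overlaps one of these, and no 3 of the listed sets are pairwise disjoint, so 2 is the maximum.

2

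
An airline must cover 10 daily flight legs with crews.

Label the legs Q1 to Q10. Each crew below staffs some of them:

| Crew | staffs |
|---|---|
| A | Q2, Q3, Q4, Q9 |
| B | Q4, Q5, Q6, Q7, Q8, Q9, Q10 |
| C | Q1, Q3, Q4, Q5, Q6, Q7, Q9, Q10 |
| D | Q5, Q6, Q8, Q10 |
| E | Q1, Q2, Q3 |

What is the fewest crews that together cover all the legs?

B and E together: B ∪ E = {Q1, Q2, Q3, Q4, Q5, Q6, Q7, Q8, Q9, Q10} — every leg is covered.
No single crew has all 10 legs (the largest, C, has 8), so 2 is optimal.

2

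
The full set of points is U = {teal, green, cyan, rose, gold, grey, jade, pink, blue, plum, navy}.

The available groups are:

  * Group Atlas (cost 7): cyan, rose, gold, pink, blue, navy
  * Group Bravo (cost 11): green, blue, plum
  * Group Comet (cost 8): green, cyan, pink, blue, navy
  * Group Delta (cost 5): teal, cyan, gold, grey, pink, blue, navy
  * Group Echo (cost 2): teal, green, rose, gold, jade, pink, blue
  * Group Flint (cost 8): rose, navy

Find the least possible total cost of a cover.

18

Bravo, Delta, Echo together cover every point (Bravo ∪ Delta ∪ Echo = {teal, green, cyan, rose, gold, grey, jade, pink, blue, plum, navy}); total cost 11 + 5 + 2 = 18.
No covering selection has total cost below 18.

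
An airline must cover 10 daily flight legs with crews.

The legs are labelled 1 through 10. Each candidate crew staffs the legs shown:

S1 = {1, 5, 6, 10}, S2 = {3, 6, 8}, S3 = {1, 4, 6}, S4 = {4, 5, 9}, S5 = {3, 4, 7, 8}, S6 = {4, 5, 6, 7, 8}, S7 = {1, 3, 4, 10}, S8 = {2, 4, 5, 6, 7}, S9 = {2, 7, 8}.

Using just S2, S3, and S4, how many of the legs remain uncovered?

Union of S2, S3, S4 = {1, 3, 4, 5, 6, 8, 9}.
Not covered: 2, 7, 10 — 3 legs.

3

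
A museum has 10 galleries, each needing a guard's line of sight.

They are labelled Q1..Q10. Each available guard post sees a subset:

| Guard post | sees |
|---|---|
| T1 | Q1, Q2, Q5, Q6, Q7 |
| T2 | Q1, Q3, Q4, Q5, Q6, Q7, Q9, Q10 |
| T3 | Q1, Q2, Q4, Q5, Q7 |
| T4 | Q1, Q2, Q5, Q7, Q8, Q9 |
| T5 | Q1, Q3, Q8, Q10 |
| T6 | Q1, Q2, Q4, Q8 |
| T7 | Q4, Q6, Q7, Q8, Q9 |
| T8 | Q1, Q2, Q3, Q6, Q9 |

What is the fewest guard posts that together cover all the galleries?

Take {T2, T6}. Their union is {Q1, Q2, Q3, Q4, Q5, Q6, Q7, Q8, Q9, Q10}, which is all 10 galleries.
No single guard post has all 10 galleries (the largest, T2, has 8), so 2 is optimal.

2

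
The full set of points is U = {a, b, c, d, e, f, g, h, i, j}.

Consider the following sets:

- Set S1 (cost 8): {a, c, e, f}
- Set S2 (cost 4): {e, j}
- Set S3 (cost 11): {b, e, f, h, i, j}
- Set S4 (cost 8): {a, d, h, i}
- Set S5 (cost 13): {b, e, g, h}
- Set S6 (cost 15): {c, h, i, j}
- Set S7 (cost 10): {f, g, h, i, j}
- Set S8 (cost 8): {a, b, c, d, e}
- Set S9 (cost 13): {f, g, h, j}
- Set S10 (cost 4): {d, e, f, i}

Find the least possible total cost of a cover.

S7, S8 together cover every point (S7 ∪ S8 = {a, b, c, d, e, f, g, h, i, j}); total cost 10 + 8 = 18.
The greedy pick S10, S8, S7 costs 22; no covering selection beats 18.

18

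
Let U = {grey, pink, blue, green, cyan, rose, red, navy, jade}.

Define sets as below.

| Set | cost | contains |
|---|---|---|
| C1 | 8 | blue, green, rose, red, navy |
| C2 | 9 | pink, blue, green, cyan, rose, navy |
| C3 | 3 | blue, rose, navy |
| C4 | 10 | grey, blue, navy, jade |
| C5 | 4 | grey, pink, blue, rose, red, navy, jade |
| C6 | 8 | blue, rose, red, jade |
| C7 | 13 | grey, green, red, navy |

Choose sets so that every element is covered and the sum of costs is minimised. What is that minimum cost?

C2, C5 together cover every element (C2 ∪ C5 = {grey, pink, blue, green, cyan, rose, red, navy, jade}); total cost 9 + 4 = 13.
No covering selection has total cost below 13.

13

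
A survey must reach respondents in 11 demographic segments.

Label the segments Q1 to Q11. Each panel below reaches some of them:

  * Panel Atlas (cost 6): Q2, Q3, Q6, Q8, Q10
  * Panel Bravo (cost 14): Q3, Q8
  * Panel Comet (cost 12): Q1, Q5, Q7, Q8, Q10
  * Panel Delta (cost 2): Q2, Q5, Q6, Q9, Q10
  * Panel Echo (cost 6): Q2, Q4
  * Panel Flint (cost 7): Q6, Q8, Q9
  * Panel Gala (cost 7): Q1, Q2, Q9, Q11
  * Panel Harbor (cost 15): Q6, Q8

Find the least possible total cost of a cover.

Atlas, Comet, Echo, Gala together cover every segment (Atlas ∪ Comet ∪ Echo ∪ Gala = {Q1, Q2, Q3, Q4, Q5, Q6, Q7, Q8, Q9, Q10, Q11}); total cost 6 + 12 + 6 + 7 = 31.
The greedy pick Delta, Atlas, Gala, Echo, Comet costs 33; no covering selection beats 31.

31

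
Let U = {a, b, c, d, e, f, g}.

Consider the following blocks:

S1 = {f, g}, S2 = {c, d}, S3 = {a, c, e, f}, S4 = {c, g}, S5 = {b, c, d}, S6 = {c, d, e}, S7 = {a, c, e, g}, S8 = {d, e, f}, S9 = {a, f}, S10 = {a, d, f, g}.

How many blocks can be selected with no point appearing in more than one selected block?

S5, S9 are pairwise disjoint (S5={b,c,d}; S9={a,f}).
Every remaining block overlaps one of these, and no 3 of the listed blocks are pairwise disjoint, so 2 is the maximum.

2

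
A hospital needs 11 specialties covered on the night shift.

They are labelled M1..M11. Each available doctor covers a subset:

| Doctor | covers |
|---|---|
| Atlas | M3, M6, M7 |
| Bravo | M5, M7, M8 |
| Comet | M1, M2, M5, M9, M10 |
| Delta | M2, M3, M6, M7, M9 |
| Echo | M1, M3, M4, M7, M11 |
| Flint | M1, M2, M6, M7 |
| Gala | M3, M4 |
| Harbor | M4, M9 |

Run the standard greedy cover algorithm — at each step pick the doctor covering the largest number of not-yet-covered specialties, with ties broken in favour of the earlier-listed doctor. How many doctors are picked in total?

4

Greedy: pick Comet (covers 5 new) → pick Echo (covers 4 new) → pick Atlas (covers 1 new) → pick Bravo (covers 1 new). Total picks: 4.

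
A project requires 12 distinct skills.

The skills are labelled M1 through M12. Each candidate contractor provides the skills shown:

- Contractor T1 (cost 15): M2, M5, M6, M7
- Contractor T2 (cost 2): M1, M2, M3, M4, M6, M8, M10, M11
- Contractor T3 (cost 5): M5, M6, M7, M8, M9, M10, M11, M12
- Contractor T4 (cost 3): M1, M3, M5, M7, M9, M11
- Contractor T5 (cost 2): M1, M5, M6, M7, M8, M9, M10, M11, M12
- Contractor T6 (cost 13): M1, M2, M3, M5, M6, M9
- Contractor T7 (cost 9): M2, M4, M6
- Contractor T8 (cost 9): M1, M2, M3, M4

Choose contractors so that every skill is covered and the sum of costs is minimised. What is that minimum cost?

T2, T5 together cover every skill (T2 ∪ T5 = {M1, M2, M3, M4, M5, M6, M7, M8, M9, M10, M11, M12}); total cost 2 + 2 = 4.
No covering selection has total cost below 4.

4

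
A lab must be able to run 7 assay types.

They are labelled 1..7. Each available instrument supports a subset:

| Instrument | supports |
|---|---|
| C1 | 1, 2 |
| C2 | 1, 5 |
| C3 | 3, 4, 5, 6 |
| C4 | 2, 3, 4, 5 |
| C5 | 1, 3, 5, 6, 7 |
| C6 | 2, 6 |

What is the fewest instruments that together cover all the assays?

Take {C4, C5}. Their union is {1, 2, 3, 4, 5, 6, 7}, which is all 7 assays.
No single instrument has all 7 assays (the largest, C5, has 5), so 2 is optimal.

2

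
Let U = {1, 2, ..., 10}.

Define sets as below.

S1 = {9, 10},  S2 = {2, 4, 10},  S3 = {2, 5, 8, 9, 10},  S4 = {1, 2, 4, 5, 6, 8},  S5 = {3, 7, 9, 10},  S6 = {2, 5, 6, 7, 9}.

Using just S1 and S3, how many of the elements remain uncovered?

5

Union of S1, S3 = {2, 5, 8, 9, 10}.
Not covered: 1, 3, 4, 6, 7 — 5 elements.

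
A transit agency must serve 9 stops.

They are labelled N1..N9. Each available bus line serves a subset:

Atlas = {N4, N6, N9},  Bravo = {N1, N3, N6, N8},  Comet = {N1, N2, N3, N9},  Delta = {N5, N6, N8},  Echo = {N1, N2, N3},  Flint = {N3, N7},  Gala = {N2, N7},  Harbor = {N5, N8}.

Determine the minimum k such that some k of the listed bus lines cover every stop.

4

Take {Atlas, Bravo, Gala, Harbor}. Their union is {N1, N2, N3, N4, N5, N6, N7, N8, N9}, which is all 9 stops.
No 3 of the 8 bus lines cover everything (all 56 combinations miss at least one stop), so 4 is optimal.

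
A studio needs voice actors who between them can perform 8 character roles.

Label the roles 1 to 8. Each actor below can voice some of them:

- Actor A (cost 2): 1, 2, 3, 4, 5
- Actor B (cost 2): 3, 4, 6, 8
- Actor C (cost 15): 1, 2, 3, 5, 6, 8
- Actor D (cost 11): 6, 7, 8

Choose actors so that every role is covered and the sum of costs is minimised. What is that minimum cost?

13

A, D together cover every role (A ∪ D = {1, 2, 3, 4, 5, 6, 7, 8}); total cost 2 + 11 = 13.
The greedy pick A, B, D costs 15; no covering selection beats 13.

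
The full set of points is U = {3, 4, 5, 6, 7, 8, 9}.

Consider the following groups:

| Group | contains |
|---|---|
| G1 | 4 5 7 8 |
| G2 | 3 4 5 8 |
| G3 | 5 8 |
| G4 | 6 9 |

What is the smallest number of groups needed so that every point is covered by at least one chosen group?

3

G1, G2, and G4 cover everything between them: the union {3, 4, 5, 6, 7, 8, 9} is all of U.
Only G2 contains 3, so G2 is forced; the remaining 3 points need at least 2 more groups (each remaining group adds at most 2) — so at least 3 groups are needed, and 3 is optimal.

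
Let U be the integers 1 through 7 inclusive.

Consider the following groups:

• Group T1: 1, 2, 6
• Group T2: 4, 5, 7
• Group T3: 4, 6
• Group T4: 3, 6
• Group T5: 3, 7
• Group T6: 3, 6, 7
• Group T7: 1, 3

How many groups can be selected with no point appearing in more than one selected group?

2

T1, T2 are pairwise disjoint (T1={1,2,6}; T2={4,5,7}).
Every remaining group overlaps one of these, and no 3 of the listed groups are pairwise disjoint, so 2 is the maximum.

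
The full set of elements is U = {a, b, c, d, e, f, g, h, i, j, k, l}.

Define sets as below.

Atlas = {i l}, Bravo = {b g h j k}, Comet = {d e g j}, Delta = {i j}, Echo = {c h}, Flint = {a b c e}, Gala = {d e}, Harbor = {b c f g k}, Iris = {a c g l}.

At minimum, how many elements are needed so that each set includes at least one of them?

T = {c, e, i, k} meets every set (each contains at least one member of T), and |T| = 4.
No choice of 3 elements meets every set, so 4 is the minimum.

4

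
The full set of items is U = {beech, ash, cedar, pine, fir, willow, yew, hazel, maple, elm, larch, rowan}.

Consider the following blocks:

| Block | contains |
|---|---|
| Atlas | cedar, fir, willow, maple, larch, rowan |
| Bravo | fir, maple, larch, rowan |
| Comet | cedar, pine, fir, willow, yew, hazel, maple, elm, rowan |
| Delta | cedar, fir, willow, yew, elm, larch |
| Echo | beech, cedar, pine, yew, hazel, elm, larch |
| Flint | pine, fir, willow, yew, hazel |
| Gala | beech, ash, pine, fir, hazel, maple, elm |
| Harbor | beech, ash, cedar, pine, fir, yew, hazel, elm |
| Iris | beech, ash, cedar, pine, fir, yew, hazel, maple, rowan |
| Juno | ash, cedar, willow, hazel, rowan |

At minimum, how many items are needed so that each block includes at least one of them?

Take H = {hazel, larch}. Each listed block contains at least one of these, so H is a hitting set of size 2.
No single item lies in every block, so at least 2 are needed and 2 is optimal.

2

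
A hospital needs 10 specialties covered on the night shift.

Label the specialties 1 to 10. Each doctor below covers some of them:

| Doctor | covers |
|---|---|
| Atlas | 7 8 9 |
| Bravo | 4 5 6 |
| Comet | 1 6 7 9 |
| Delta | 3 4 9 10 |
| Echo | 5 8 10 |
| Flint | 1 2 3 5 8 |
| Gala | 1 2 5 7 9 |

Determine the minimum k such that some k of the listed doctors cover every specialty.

Comet and Delta and Flint together: Comet ∪ Delta ∪ Flint = {1, 2, 3, 4, 5, 6, 7, 8, 9, 10} — every specialty is covered.
No 2 of the 7 doctors cover everything (all 21 combinations miss at least one specialty), so 3 is optimal.

3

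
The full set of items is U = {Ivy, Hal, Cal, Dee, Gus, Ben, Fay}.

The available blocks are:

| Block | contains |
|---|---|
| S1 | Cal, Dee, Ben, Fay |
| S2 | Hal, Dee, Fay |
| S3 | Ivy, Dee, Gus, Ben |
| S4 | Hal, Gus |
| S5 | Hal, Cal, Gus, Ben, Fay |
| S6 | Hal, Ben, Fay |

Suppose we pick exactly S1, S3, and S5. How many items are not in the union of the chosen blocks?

0

Union of S1, S3, S5 = {Ivy, Hal, Cal, Dee, Gus, Ben, Fay} — that's every item, so 0 are uncovered.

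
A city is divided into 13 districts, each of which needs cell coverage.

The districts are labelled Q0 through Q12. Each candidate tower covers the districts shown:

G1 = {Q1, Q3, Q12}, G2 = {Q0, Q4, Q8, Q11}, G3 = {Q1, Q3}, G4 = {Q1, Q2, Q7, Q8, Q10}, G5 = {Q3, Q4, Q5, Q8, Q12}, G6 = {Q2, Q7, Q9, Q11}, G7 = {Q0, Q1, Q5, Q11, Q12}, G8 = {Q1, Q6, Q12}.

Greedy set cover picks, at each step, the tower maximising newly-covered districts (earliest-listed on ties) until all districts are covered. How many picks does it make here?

5

Greedy: pick G4 (covers 5 new) → pick G5 (covers 4 new) → pick G2 (covers 2 new) → pick G6 (covers 1 new) → pick G8 (covers 1 new). Total picks: 5.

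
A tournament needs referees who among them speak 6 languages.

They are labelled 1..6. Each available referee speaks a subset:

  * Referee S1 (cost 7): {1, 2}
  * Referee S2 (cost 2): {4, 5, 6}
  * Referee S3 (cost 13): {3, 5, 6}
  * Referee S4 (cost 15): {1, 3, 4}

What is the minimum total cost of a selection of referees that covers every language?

22

S1, S2, S3 together cover every language (S1 ∪ S2 ∪ S3 = {1, 2, 3, 4, 5, 6}); total cost 7 + 2 + 13 = 22.
No covering selection has total cost below 22.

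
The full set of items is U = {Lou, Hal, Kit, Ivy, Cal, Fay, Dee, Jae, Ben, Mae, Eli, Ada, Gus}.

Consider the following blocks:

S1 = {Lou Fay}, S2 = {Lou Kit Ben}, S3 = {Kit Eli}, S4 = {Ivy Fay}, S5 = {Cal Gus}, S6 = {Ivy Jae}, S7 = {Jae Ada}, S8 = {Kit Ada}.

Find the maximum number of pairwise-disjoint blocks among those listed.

S2, S4, S5, S7 are pairwise disjoint (S2={Lou,Kit,Ben}; S4={Ivy,Fay}; S5={Cal,Gus}; S7={Jae,Ada}).
Every remaining block overlaps one of these, and no 5 of the listed blocks are pairwise disjoint, so 4 is the maximum.

4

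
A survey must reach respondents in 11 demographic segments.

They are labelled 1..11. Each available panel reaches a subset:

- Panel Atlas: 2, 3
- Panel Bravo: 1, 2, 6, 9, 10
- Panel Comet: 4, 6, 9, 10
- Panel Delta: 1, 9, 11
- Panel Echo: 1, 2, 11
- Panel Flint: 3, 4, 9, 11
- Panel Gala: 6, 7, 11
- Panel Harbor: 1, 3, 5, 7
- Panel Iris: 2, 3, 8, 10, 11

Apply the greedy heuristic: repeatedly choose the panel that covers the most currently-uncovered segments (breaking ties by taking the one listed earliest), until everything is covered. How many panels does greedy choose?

Greedy: pick Bravo (covers 5 new) → pick Flint (covers 3 new) → pick Harbor (covers 2 new) → pick Iris (covers 1 new). Total picks: 4.
(The true minimum cover uses only 3 panels, so greedy is not optimal here.)

4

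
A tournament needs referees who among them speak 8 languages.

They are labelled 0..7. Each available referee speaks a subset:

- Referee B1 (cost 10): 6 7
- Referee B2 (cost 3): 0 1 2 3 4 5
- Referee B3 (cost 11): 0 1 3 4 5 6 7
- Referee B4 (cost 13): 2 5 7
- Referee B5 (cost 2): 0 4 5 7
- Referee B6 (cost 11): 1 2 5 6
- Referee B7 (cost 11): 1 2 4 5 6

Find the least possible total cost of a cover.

B1, B2 together cover every language (B1 ∪ B2 = {0, 1, 2, 3, 4, 5, 6, 7}); total cost 10 + 3 = 13.
The greedy pick B2, B5, B1 costs 15; no covering selection beats 13.

13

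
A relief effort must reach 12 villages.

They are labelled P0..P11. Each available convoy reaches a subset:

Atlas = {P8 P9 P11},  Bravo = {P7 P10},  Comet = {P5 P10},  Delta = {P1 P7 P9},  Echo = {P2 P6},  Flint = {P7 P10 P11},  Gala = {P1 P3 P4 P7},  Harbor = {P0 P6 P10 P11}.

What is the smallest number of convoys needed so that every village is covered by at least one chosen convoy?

5

Take {Atlas, Comet, Echo, Gala, Harbor}. Their union is {P0, P1, P2, P3, P4, P5, P6, P7, P8, P9, P10, P11}, which is all 12 villages.
No 4 of the 8 convoys cover everything (all 70 combinations miss at least one village), so 5 is optimal.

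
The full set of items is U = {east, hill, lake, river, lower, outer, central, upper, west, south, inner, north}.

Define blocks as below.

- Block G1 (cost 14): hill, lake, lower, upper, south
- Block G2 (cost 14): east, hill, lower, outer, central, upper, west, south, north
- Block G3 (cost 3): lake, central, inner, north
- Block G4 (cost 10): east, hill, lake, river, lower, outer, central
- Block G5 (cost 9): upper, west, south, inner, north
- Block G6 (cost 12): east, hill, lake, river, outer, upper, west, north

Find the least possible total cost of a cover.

19

G4, G5 together cover every item (G4 ∪ G5 = {east, hill, lake, river, lower, outer, central, upper, west, south, inner, north}); total cost 10 + 9 = 19.
The greedy pick G3, G2, G4 costs 27; no covering selection beats 19.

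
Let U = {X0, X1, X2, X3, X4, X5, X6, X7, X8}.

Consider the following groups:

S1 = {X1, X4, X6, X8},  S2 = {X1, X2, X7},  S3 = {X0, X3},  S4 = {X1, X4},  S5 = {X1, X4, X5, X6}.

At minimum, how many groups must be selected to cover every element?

S1, S2, S3, and S5 cover everything between them: the union {X0, X1, X2, X3, X4, X5, X6, X7, X8} is all of U.
Only S5 contains X5, so S5 is forced; the remaining 5 elements need at least 3 more groups (each remaining group adds at most 2) — so at least 4 groups are needed, and 4 is optimal.

4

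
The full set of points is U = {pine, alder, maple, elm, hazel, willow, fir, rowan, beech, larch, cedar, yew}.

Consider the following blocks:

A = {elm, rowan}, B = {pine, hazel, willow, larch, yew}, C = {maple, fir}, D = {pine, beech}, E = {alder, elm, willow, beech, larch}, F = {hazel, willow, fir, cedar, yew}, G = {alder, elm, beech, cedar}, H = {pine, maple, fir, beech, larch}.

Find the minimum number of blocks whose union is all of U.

4

A and E and F and H together: A ∪ E ∪ F ∪ H = {pine, alder, maple, elm, hazel, willow, fir, rowan, beech, larch, cedar, yew} — every point is covered.
No 3 of the 8 blocks cover everything (all 56 combinations miss at least one point), so 4 is optimal.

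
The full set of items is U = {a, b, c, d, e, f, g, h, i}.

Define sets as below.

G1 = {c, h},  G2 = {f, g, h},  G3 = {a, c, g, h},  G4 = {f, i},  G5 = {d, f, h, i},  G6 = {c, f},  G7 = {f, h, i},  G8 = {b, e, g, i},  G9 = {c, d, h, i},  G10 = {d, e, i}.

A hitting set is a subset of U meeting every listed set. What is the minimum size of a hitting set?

3

The 3 items {c, h, i} hit every set.
No choice of 2 items meets every set, so 3 is the minimum.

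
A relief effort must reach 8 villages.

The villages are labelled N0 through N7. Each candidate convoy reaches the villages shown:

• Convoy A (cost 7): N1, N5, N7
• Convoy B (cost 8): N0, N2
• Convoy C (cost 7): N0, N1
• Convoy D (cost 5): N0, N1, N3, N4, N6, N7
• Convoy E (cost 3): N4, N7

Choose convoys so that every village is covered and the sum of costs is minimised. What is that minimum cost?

A, B, D together cover every village (A ∪ B ∪ D = {N0, N1, N2, N3, N4, N5, N6, N7}); total cost 7 + 8 + 5 = 20.
No covering selection has total cost below 20.

20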